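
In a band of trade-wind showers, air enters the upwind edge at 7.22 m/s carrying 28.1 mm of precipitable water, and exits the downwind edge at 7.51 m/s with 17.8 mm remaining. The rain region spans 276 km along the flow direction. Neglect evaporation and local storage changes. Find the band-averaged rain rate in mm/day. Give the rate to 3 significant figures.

Column moisture flux per unit crosswind length is F = V × PW.
Inflow: F_in = 7.22 × 28.1 = 202.882 mm·m/s
Outflow: F_out = 7.51 × 17.8 = 133.678 mm·m/s
Steady-state rate R = (F_in − F_out)/L = (202.882 − 133.678) / 276000 m = 2.507e-04 mm/s.
R = 2.507e-04 × 3600 × 24 = 21.7 mm/day.

R ≈ 21.7 mm/day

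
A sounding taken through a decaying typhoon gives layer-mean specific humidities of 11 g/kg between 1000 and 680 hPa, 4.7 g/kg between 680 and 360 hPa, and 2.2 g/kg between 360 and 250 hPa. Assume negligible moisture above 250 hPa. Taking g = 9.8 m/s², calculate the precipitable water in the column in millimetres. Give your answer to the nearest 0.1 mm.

Precipitable water is the column-integrated vapour mass per unit area: PW = (1/g) Σ q̄ Δp, with q in kg/kg and Δp in Pa (1 kg/m² of water = 1 mm).
Layer 1000–680 hPa: Δp = 320 hPa = 32000 Pa, q̄ = 0.011 kg/kg → 0.011 × 32000 / 9.8 = 35.92 mm
Layer 680–360 hPa: Δp = 320 hPa = 32000 Pa, q̄ = 0.0047 kg/kg → 0.0047 × 32000 / 9.8 = 15.35 mm
Layer 360–250 hPa: Δp = 110 hPa = 11000 Pa, q̄ = 0.0022 kg/kg → 0.0022 × 11000 / 9.8 = 2.47 mm
PW = 35.92 + 15.35 + 2.47 = 53.74 ≈ 53.7 mm.

PW ≈ 53.7 mm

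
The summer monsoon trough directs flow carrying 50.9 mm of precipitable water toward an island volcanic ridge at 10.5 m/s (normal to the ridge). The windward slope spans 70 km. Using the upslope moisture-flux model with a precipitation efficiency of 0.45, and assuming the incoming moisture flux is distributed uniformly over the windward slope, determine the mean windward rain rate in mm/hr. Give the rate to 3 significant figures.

R ≈ 12.4 mm/hr

Incoming column moisture flux per unit ridge length: F = V × PW = 10.5 × 50.9 = 534.45 mm·m/s.
Spread over the 70 km slope with efficiency ε = 0.45: R = ε·F/W = 0.45 × 534.45 / 70000 m = 3.436e-03 mm/s.
R = 3.436e-03 × 3600 = 12.4 mm/hr.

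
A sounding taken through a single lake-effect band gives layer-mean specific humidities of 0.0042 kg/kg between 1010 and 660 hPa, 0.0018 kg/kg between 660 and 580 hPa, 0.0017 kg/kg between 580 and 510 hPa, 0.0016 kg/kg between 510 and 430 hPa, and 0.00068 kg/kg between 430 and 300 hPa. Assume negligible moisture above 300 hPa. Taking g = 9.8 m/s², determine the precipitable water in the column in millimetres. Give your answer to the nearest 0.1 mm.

Precipitable water is the column-integrated vapour mass per unit area: PW = (1/g) Σ q̄ Δp, with q in kg/kg and Δp in Pa (1 kg/m² of water = 1 mm).
Layer 1010–660 hPa: Δp = 350 hPa = 35000 Pa, q̄ = 0.0042 kg/kg → 0.0042 × 35000 / 9.8 = 15.00 mm
Layer 660–580 hPa: Δp = 80 hPa = 8000 Pa, q̄ = 0.0018 kg/kg → 0.0018 × 8000 / 9.8 = 1.47 mm
Layer 580–510 hPa: Δp = 70 hPa = 7000 Pa, q̄ = 0.0017 kg/kg → 0.0017 × 7000 / 9.8 = 1.21 mm
Layer 510–430 hPa: Δp = 80 hPa = 8000 Pa, q̄ = 0.0016 kg/kg → 0.0016 × 8000 / 9.8 = 1.31 mm
Layer 430–300 hPa: Δp = 130 hPa = 13000 Pa, q̄ = 0.00068 kg/kg → 0.00068 × 13000 / 9.8 = 0.90 mm
PW = 15.00 + 1.47 + 1.21 + 1.31 + 0.90 = 19.89 ≈ 19.9 mm.

PW ≈ 19.9 mm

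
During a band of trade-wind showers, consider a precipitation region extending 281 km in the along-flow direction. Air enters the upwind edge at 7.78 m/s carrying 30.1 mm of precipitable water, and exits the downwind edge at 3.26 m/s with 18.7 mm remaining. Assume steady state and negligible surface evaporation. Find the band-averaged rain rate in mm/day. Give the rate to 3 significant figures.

R ≈ 53.3 mm/day

Column moisture flux per unit crosswind length is F = V × PW.
Inflow: F_in = 7.78 × 30.1 = 234.178 mm·m/s
Outflow: F_out = 3.26 × 18.7 = 60.962 mm·m/s
Steady-state rate R = (F_in − F_out)/L = (234.178 − 60.962) / 281000 m = 6.164e-04 mm/s.
R = 6.164e-04 × 3600 × 24 = 53.3 mm/day.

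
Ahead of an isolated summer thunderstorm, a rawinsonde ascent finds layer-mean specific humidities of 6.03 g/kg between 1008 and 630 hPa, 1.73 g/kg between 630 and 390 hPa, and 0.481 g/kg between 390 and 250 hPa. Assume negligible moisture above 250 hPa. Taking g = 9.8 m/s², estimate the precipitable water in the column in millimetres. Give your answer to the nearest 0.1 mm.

PW ≈ 28.2 mm

Precipitable water is the column-integrated vapour mass per unit area: PW = (1/g) Σ q̄ Δp, with q in kg/kg and Δp in Pa (1 kg/m² of water = 1 mm).
Layer 1008–630 hPa: Δp = 378 hPa = 37800 Pa, q̄ = 0.00603 kg/kg → 0.00603 × 37800 / 9.8 = 23.26 mm
Layer 630–390 hPa: Δp = 240 hPa = 24000 Pa, q̄ = 0.00173 kg/kg → 0.00173 × 24000 / 9.8 = 4.24 mm
Layer 390–250 hPa: Δp = 140 hPa = 14000 Pa, q̄ = 0.000481 kg/kg → 0.000481 × 14000 / 9.8 = 0.69 mm
PW = 23.26 + 4.24 + 0.69 = 28.19 ≈ 28.2 mm.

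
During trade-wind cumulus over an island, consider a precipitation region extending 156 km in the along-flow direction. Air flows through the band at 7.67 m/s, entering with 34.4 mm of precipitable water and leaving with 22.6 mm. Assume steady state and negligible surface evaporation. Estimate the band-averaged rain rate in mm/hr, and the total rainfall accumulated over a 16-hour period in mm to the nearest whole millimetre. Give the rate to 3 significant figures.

Column moisture flux per unit crosswind length is F = V × PW.
Inflow: F_in = 7.67 × 34.4 = 263.848 mm·m/s
Outflow: F_out = 7.67 × 22.6 = 173.342 mm·m/s
Steady-state rate R = (F_in − F_out)/L = (263.848 − 173.342) / 156000 m = 5.802e-04 mm/s.
R = 5.802e-04 × 3600 = 2.09 mm/hr.
Over 16 h: total = 2.09 × 16 = 33.44 ≈ 33 mm.

R ≈ 2.09 mm/hr; total ≈ 33 mm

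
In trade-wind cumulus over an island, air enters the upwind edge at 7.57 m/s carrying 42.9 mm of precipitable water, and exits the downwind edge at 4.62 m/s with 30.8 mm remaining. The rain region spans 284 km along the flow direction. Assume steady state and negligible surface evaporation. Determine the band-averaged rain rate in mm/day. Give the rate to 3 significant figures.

Column moisture flux per unit crosswind length is F = V × PW.
Inflow: F_in = 7.57 × 42.9 = 324.753 mm·m/s
Outflow: F_out = 4.62 × 30.8 = 142.296 mm·m/s
Steady-state rate R = (F_in − F_out)/L = (324.753 − 142.296) / 284000 m = 6.425e-04 mm/s.
R = 6.425e-04 × 3600 × 24 = 55.5 mm/day.

R ≈ 55.5 mm/day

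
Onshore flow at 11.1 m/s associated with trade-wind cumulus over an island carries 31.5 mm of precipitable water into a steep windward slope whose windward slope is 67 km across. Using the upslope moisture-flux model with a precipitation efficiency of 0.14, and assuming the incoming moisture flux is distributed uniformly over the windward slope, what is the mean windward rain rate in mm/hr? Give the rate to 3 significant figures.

Incoming column moisture flux per unit ridge length: F = V × PW = 11.1 × 31.5 = 349.65 mm·m/s.
Spread over the 67 km slope with efficiency ε = 0.14: R = ε·F/W = 0.14 × 349.65 / 67000 m = 7.306e-04 mm/s.
R = 7.306e-04 × 3600 = 2.63 mm/hr.

R ≈ 2.63 mm/hr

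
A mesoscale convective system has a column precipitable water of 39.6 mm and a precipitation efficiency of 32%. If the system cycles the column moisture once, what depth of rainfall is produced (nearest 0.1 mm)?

Rainfall = ε × PW = 0.32 × 39.6 = 12.7 mm.

rainfall ≈ 12.7 mm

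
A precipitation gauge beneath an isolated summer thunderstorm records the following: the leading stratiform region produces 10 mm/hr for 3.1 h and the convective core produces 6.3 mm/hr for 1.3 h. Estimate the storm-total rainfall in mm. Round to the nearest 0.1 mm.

total ≈ 39.2 mm

Total = Σ Rᵢ Δtᵢ = 10 × 3.1 + 6.3 × 1.3
      = 31 + 8.19 = 39.2 mm.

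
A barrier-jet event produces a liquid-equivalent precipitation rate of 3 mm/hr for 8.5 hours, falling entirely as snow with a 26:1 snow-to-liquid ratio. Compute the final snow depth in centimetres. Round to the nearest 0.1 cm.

snow depth ≈ 66.3 cm

Liquid-equivalent depth = 3 × 8.5 = 25.5 mm.
Snow depth = 25.5 mm × 26 = 663 mm = 66.3 cm.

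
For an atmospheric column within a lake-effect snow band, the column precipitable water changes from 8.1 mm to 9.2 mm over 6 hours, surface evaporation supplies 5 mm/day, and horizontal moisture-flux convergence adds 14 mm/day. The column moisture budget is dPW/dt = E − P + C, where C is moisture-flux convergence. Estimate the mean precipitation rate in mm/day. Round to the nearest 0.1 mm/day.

P ≈ 14.6 mm/day

dPW/dt = (9.2 − 8.1) mm / (6/24 day) = +4.400 mm/day.
P = E + C − dPW/dt = 5 + (14) − (+4.400) = 14.6 mm/day.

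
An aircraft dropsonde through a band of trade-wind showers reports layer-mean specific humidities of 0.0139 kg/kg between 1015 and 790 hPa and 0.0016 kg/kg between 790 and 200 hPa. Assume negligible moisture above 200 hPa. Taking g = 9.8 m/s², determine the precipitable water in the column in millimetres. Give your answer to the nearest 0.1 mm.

PW ≈ 41.5 mm

Precipitable water is the column-integrated vapour mass per unit area: PW = (1/g) Σ q̄ Δp, with q in kg/kg and Δp in Pa (1 kg/m² of water = 1 mm).
Layer 1015–790 hPa: Δp = 225 hPa = 22500 Pa, q̄ = 0.0139 kg/kg → 0.0139 × 22500 / 9.8 = 31.91 mm
Layer 790–200 hPa: Δp = 590 hPa = 59000 Pa, q̄ = 0.0016 kg/kg → 0.0016 × 59000 / 9.8 = 9.63 mm
PW = 31.91 + 9.63 = 41.54 ≈ 41.5 mm.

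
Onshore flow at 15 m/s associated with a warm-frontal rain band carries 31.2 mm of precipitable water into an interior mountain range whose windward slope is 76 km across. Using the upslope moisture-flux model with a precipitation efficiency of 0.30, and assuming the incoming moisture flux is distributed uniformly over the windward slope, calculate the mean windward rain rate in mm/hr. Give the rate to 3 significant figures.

Incoming column moisture flux per unit ridge length: F = V × PW = 15 × 31.2 = 468 mm·m/s.
Spread over the 76 km slope with efficiency ε = 0.30: R = ε·F/W = 0.30 × 468 / 76000 m = 1.847e-03 mm/s.
R = 1.847e-03 × 3600 = 6.65 mm/hr.

R ≈ 6.65 mm/hr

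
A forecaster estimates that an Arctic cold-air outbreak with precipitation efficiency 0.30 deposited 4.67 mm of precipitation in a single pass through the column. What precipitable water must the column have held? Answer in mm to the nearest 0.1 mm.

PW ≈ 15.6 mm

PW = precipitation / ε = 4.67 / 0.30 = 15.6 mm.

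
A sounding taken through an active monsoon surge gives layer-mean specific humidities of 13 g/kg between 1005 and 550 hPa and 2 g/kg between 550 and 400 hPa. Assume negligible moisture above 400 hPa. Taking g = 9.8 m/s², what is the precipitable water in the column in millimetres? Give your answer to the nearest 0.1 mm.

Precipitable water is the column-integrated vapour mass per unit area: PW = (1/g) Σ q̄ Δp, with q in kg/kg and Δp in Pa (1 kg/m² of water = 1 mm).
Layer 1005–550 hPa: Δp = 455 hPa = 45500 Pa, q̄ = 0.013 kg/kg → 0.013 × 45500 / 9.8 = 60.36 mm
Layer 550–400 hPa: Δp = 150 hPa = 15000 Pa, q̄ = 0.002 kg/kg → 0.002 × 15000 / 9.8 = 3.06 mm
PW = 60.36 + 3.06 = 63.42 ≈ 63.4 mm.

PW ≈ 63.4 mm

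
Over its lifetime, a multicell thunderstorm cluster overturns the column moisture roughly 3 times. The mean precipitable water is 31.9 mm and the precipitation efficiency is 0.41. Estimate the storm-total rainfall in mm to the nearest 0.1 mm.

Each cycle deposits ε × PW = 0.41 × 31.9 = 13.079 mm.
Over 3 cycles: 3 × 13.079 = 39.2 mm.

rainfall ≈ 39.2 mm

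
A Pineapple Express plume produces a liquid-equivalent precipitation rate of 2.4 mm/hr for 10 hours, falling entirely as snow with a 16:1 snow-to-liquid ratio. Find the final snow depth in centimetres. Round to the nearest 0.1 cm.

Liquid-equivalent depth = 2.4 × 10 = 24 mm.
Snow depth = 24 mm × 16 = 384 mm = 38.4 cm.

snow depth ≈ 38.4 cm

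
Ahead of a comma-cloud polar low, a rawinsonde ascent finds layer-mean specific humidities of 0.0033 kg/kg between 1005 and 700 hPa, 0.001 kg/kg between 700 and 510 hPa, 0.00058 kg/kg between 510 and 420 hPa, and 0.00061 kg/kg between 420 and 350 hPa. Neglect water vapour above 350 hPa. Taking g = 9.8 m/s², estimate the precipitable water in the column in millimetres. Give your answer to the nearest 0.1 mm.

PW ≈ 13.2 mm

Precipitable water is the column-integrated vapour mass per unit area: PW = (1/g) Σ q̄ Δp, with q in kg/kg and Δp in Pa (1 kg/m² of water = 1 mm).
Layer 1005–700 hPa: Δp = 305 hPa = 30500 Pa, q̄ = 0.0033 kg/kg → 0.0033 × 30500 / 9.8 = 10.27 mm
Layer 700–510 hPa: Δp = 190 hPa = 19000 Pa, q̄ = 0.001 kg/kg → 0.001 × 19000 / 9.8 = 1.94 mm
Layer 510–420 hPa: Δp = 90 hPa = 9000 Pa, q̄ = 0.00058 kg/kg → 0.00058 × 9000 / 9.8 = 0.53 mm
Layer 420–350 hPa: Δp = 70 hPa = 7000 Pa, q̄ = 0.00061 kg/kg → 0.00061 × 7000 / 9.8 = 0.44 mm
PW = 10.27 + 1.94 + 0.53 + 0.44 = 13.18 ≈ 13.2 mm.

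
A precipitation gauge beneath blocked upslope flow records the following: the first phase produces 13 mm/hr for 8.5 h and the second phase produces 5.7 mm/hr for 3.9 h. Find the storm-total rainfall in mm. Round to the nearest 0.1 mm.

Total = Σ Rᵢ Δtᵢ = 13 × 8.5 + 5.7 × 3.9
      = 110.5 + 22.23 = 132.7 mm.

total ≈ 132.7 mm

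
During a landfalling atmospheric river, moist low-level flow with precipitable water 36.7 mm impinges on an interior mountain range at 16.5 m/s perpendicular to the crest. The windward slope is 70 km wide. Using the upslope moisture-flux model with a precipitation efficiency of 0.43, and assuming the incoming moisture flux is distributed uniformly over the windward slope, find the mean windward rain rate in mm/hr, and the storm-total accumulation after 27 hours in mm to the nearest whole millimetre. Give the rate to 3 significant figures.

R ≈ 13.4 mm/hr; total ≈ 362 mm

Incoming column moisture flux per unit ridge length: F = V × PW = 16.5 × 36.7 = 605.55 mm·m/s.
Spread over the 70 km slope with efficiency ε = 0.43: R = ε·F/W = 0.43 × 605.55 / 70000 m = 3.720e-03 mm/s.
R = 3.720e-03 × 3600 = 13.4 mm/hr.
Over 27 h: total = 13.4 × 27 = 361.8 ≈ 362 mm.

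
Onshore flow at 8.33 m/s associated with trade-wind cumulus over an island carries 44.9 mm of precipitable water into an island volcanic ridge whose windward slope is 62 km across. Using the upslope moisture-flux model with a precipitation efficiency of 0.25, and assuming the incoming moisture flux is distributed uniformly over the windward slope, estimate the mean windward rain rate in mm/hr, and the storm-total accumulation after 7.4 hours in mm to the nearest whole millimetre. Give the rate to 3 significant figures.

R ≈ 5.43 mm/hr; total ≈ 40 mm

Incoming column moisture flux per unit ridge length: F = V × PW = 8.33 × 44.9 = 374.017 mm·m/s.
Spread over the 62 km slope with efficiency ε = 0.25: R = ε·F/W = 0.25 × 374.017 / 62000 m = 1.508e-03 mm/s.
R = 1.508e-03 × 3600 = 5.43 mm/hr.
Over 7.4 h: total = 5.43 × 7.4 = 40.182 ≈ 40 mm.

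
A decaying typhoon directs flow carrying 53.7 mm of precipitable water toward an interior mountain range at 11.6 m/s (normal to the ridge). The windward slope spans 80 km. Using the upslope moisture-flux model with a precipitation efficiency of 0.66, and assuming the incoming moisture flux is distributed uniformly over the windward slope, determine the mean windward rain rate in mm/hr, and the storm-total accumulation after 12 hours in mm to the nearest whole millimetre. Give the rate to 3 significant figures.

R ≈ 18.5 mm/hr; total ≈ 222 mm

Incoming column moisture flux per unit ridge length: F = V × PW = 11.6 × 53.7 = 622.92 mm·m/s.
Spread over the 80 km slope with efficiency ε = 0.66: R = ε·F/W = 0.66 × 622.92 / 80000 m = 5.139e-03 mm/s.
R = 5.139e-03 × 3600 = 18.5 mm/hr.
Over 12 h: total = 18.5 × 12 = 222 mm.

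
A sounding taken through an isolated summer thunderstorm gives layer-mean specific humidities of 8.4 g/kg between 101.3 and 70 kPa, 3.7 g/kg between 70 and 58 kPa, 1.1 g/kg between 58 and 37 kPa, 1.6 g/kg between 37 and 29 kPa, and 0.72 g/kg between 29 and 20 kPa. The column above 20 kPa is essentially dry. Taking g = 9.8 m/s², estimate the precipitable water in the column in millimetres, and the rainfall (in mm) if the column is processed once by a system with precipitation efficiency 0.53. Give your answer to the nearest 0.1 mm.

PW ≈ 35.7 mm; rainfall ≈ 18.9 mm

Precipitable water is the column-integrated vapour mass per unit area: PW = (1/g) Σ q̄ Δp, with q in kg/kg and Δp in Pa (1 kg/m² of water = 1 mm).
Layer 101.3–70 kPa: Δp = 313 hPa = 31300 Pa, q̄ = 0.0084 kg/kg → 0.0084 × 31300 / 9.8 = 26.83 mm
Layer 70–58 kPa: Δp = 120 hPa = 12000 Pa, q̄ = 0.0037 kg/kg → 0.0037 × 12000 / 9.8 = 4.53 mm
Layer 58–37 kPa: Δp = 210 hPa = 21000 Pa, q̄ = 0.0011 kg/kg → 0.0011 × 21000 / 9.8 = 2.36 mm
Layer 37–29 kPa: Δp = 80 hPa = 8000 Pa, q̄ = 0.0016 kg/kg → 0.0016 × 8000 / 9.8 = 1.31 mm
Layer 29–20 kPa: Δp = 90 hPa = 9000 Pa, q̄ = 0.00072 kg/kg → 0.00072 × 9000 / 9.8 = 0.66 mm
PW = 26.83 + 4.53 + 2.36 + 1.31 + 0.66 = 35.69 ≈ 35.7 mm.
Rainfall = ε × PW = 0.53 × 35.7 = 18.9 mm.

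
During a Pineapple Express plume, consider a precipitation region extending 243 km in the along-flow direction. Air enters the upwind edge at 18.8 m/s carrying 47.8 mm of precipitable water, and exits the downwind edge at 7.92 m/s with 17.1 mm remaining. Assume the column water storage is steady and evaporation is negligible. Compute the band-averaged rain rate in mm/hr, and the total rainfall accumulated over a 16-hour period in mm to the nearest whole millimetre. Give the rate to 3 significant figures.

R ≈ 11.3 mm/hr; total ≈ 181 mm

Column moisture flux per unit crosswind length is F = V × PW.
Inflow: F_in = 18.8 × 47.8 = 898.64 mm·m/s
Outflow: F_out = 7.92 × 17.1 = 135.432 mm·m/s
Steady-state rate R = (F_in − F_out)/L = (898.64 − 135.432) / 243000 m = 3.141e-03 mm/s.
R = 3.141e-03 × 3600 = 11.3 mm/hr.
Over 16 h: total = 11.3 × 16 = 180.8 ≈ 181 mm.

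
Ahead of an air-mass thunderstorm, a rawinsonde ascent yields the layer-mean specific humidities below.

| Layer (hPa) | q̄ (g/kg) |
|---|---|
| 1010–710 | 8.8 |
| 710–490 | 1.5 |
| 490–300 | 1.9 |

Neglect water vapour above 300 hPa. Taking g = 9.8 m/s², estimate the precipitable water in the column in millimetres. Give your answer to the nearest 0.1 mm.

Precipitable water is the column-integrated vapour mass per unit area: PW = (1/g) Σ q̄ Δp, with q in kg/kg and Δp in Pa (1 kg/m² of water = 1 mm).
Layer 1010–710 hPa: Δp = 300 hPa = 30000 Pa, q̄ = 0.0088 kg/kg → 0.0088 × 30000 / 9.8 = 26.94 mm
Layer 710–490 hPa: Δp = 220 hPa = 22000 Pa, q̄ = 0.0015 kg/kg → 0.0015 × 22000 / 9.8 = 3.37 mm
Layer 490–300 hPa: Δp = 190 hPa = 19000 Pa, q̄ = 0.0019 kg/kg → 0.0019 × 19000 / 9.8 = 3.68 mm
PW = 26.94 + 3.37 + 3.68 = 33.99 ≈ 34.0 mm.

PW ≈ 34.0 mm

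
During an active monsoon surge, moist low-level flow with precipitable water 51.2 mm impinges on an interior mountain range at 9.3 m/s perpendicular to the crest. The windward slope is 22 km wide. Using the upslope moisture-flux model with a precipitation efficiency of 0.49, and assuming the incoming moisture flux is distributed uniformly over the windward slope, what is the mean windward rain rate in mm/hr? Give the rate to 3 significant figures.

Incoming column moisture flux per unit ridge length: F = V × PW = 9.3 × 51.2 = 476.16 mm·m/s.
Spread over the 22 km slope with efficiency ε = 0.49: R = ε·F/W = 0.49 × 476.16 / 22000 m = 1.061e-02 mm/s.
R = 1.061e-02 × 3600 = 38.2 mm/hr.

R ≈ 38.2 mm/hr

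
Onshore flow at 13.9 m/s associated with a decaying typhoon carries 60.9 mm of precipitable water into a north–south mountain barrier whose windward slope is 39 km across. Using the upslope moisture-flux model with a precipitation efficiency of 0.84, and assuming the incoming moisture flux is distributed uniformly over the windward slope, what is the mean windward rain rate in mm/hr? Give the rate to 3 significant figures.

R ≈ 65.6 mm/hr

Incoming column moisture flux per unit ridge length: F = V × PW = 13.9 × 60.9 = 846.51 mm·m/s.
Spread over the 39 km slope with efficiency ε = 0.84: R = ε·F/W = 0.84 × 846.51 / 39000 m = 1.823e-02 mm/s.
R = 1.823e-02 × 3600 = 65.6 mm/hr.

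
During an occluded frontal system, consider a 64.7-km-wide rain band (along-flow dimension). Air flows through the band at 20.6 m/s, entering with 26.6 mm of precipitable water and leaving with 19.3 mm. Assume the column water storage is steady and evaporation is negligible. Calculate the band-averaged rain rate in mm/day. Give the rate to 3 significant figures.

Column moisture flux per unit crosswind length is F = V × PW.
Inflow: F_in = 20.6 × 26.6 = 547.96 mm·m/s
Outflow: F_out = 20.6 × 19.3 = 397.58 mm·m/s
Steady-state rate R = (F_in − F_out)/L = (547.96 − 397.58) / 64700 m = 2.324e-03 mm/s.
R = 2.324e-03 × 3600 × 24 = 201 mm/day.

R ≈ 201 mm/day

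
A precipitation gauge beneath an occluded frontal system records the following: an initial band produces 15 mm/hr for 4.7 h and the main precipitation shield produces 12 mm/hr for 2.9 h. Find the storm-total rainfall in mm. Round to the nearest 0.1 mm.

Total = Σ Rᵢ Δtᵢ = 15 × 4.7 + 12 × 2.9
      = 70.5 + 34.8 = 105.3 mm.

total ≈ 105.3 mm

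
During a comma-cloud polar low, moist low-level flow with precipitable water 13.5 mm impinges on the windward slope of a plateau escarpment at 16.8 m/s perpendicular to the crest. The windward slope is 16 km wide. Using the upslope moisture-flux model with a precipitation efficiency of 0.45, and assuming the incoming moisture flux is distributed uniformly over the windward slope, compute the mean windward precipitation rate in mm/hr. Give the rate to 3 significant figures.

Incoming column moisture flux per unit ridge length: F = V × PW = 16.8 × 13.5 = 226.8 mm·m/s.
Spread over the 16 km slope with efficiency ε = 0.45: R = ε·F/W = 0.45 × 226.8 / 16000 m = 6.379e-03 mm/s.
R = 6.379e-03 × 3600 = 23.0 mm/hr.

R ≈ 23.0 mm/hr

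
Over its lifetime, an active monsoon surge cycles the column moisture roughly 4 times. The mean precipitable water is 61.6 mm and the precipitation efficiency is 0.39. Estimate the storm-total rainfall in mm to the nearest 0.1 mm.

rainfall ≈ 96.1 mm

Each cycle deposits ε × PW = 0.39 × 61.6 = 24.024 mm.
Over 4 cycles: 4 × 24.024 = 96.1 mm.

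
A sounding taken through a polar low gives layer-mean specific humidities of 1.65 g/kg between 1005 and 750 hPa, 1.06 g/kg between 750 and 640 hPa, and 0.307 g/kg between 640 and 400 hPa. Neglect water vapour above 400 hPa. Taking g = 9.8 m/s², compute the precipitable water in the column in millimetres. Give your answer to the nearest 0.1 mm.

PW ≈ 6.2 mm

Precipitable water is the column-integrated vapour mass per unit area: PW = (1/g) Σ q̄ Δp, with q in kg/kg and Δp in Pa (1 kg/m² of water = 1 mm).
Layer 1005–750 hPa: Δp = 255 hPa = 25500 Pa, q̄ = 0.00165 kg/kg → 0.00165 × 25500 / 9.8 = 4.29 mm
Layer 750–640 hPa: Δp = 110 hPa = 11000 Pa, q̄ = 0.00106 kg/kg → 0.00106 × 11000 / 9.8 = 1.19 mm
Layer 640–400 hPa: Δp = 240 hPa = 24000 Pa, q̄ = 0.000307 kg/kg → 0.000307 × 24000 / 9.8 = 0.75 mm
PW = 4.29 + 1.19 + 0.75 = 6.23 ≈ 6.2 mm.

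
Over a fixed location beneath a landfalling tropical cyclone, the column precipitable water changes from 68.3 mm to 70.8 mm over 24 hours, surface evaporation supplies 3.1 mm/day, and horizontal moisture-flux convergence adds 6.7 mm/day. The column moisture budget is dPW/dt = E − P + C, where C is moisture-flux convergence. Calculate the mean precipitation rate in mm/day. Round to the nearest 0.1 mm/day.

dPW/dt = (70.8 − 68.3) mm / (24/24 day) = +2.500 mm/day.
P = E + C − dPW/dt = 3.1 + (6.7) − (+2.500) = 7.3 mm/day.

P ≈ 7.3 mm/day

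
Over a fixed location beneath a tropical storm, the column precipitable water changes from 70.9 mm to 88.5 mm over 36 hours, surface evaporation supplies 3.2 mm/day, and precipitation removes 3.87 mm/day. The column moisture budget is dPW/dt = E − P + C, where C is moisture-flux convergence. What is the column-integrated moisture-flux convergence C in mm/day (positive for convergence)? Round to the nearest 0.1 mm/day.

C ≈ 12.4 mm/day

dPW/dt = (88.5 − 70.9) mm / (36/24 day) = +11.733 mm/day.
C = dPW/dt − E + P = (+11.733) − 3.2 + 3.87 = 12.4 mm/day.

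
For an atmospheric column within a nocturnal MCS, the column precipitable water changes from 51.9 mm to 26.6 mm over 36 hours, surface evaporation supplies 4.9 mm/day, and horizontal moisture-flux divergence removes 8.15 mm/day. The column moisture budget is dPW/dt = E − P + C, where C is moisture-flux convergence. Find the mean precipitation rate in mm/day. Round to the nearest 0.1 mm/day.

dPW/dt = (26.6 − 51.9) mm / (36/24 day) = -16.867 mm/day.
P = E + C − dPW/dt = 4.9 + (-8.15) − (-16.867) = 13.6 mm/day.

P ≈ 13.6 mm/day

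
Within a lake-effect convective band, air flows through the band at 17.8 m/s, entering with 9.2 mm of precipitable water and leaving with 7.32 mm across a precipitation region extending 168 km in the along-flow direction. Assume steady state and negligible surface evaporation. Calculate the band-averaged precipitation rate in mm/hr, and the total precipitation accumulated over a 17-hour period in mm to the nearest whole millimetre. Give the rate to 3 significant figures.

R ≈ 0.717 mm/hr; total ≈ 12 mm

Column moisture flux per unit crosswind length is F = V × PW.
Inflow: F_in = 17.8 × 9.2 = 163.76 mm·m/s
Outflow: F_out = 17.8 × 7.32 = 130.296 mm·m/s
Steady-state rate R = (F_in − F_out)/L = (163.76 − 130.296) / 168000 m = 1.992e-04 mm/s.
R = 1.992e-04 × 3600 = 0.717 mm/hr.
Over 17 h: total = 0.717 × 17 = 12.189 ≈ 12 mm.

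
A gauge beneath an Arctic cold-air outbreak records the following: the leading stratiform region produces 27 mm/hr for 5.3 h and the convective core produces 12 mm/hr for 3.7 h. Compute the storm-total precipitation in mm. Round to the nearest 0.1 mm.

total ≈ 187.5 mm

Total = Σ Rᵢ Δtᵢ = 27 × 5.3 + 12 × 3.7
      = 143.1 + 44.4 = 187.5 mm.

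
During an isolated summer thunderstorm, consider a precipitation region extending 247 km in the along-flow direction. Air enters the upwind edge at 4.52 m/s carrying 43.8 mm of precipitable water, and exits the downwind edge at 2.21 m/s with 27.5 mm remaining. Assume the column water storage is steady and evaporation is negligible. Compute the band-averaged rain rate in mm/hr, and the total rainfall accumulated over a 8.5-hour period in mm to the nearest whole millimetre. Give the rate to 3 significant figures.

R ≈ 2.00 mm/hr; total ≈ 17 mm

Column moisture flux per unit crosswind length is F = V × PW.
Inflow: F_in = 4.52 × 43.8 = 197.976 mm·m/s
Outflow: F_out = 2.21 × 27.5 = 60.775 mm·m/s
Steady-state rate R = (F_in − F_out)/L = (197.976 − 60.775) / 247000 m = 5.555e-04 mm/s.
R = 5.555e-04 × 3600 = 2.00 mm/hr.
Over 8.5 h: total = 2.00 × 8.5 = 17 mm.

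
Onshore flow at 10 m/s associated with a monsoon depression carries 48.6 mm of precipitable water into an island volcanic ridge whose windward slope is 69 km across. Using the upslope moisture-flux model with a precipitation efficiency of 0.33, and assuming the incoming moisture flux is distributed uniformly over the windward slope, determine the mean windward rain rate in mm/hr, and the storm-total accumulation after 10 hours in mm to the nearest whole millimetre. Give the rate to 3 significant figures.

R ≈ 8.37 mm/hr; total ≈ 84 mm

Incoming column moisture flux per unit ridge length: F = V × PW = 10 × 48.6 = 486 mm·m/s.
Spread over the 69 km slope with efficiency ε = 0.33: R = ε·F/W = 0.33 × 486 / 69000 m = 2.324e-03 mm/s.
R = 2.324e-03 × 3600 = 8.37 mm/hr.
Over 10 h: total = 8.37 × 10 = 83.7 ≈ 84 mm.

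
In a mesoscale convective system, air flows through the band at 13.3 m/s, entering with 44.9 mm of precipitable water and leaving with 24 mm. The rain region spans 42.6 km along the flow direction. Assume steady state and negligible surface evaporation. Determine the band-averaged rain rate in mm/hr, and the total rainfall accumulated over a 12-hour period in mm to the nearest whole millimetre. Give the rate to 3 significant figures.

Column moisture flux per unit crosswind length is F = V × PW.
Inflow: F_in = 13.3 × 44.9 = 597.17 mm·m/s
Outflow: F_out = 13.3 × 24 = 319.2 mm·m/s
Steady-state rate R = (F_in − F_out)/L = (597.17 − 319.2) / 42600 m = 6.525e-03 mm/s.
R = 6.525e-03 × 3600 = 23.5 mm/hr.
Over 12 h: total = 23.5 × 12 = 282 mm.

R ≈ 23.5 mm/hr; total ≈ 282 mm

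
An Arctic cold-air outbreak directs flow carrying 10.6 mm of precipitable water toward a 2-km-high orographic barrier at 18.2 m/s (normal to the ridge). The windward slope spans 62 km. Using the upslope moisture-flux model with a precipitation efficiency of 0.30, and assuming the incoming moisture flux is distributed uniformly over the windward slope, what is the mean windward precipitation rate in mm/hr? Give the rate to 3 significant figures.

R ≈ 3.36 mm/hr

Incoming column moisture flux per unit ridge length: F = V × PW = 18.2 × 10.6 = 192.92 mm·m/s.
Spread over the 62 km slope with efficiency ε = 0.30: R = ε·F/W = 0.30 × 192.92 / 62000 m = 9.335e-04 mm/s.
R = 9.335e-04 × 3600 = 3.36 mm/hr.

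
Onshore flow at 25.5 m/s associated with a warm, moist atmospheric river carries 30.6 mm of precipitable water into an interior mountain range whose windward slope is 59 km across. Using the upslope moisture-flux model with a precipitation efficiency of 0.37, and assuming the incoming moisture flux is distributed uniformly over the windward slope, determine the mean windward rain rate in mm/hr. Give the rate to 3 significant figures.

Incoming column moisture flux per unit ridge length: F = V × PW = 25.5 × 30.6 = 780.3 mm·m/s.
Spread over the 59 km slope with efficiency ε = 0.37: R = ε·F/W = 0.37 × 780.3 / 59000 m = 4.893e-03 mm/s.
R = 4.893e-03 × 3600 = 17.6 mm/hr.

R ≈ 17.6 mm/hr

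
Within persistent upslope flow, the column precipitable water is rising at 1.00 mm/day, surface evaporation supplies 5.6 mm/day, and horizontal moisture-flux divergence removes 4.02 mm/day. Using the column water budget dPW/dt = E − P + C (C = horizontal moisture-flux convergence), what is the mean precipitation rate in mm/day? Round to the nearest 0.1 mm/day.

dPW/dt = +1.00 mm/day.
P = E + C − dPW/dt = 5.6 + (-4.02) − (+1.00) = 0.6 mm/day.

P ≈ 0.6 mm/day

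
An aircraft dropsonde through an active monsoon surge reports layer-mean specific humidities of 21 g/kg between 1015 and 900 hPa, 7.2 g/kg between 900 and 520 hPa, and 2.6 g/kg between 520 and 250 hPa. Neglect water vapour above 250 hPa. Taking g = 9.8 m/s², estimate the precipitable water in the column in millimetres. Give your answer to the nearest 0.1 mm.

PW ≈ 59.7 mm

Precipitable water is the column-integrated vapour mass per unit area: PW = (1/g) Σ q̄ Δp, with q in kg/kg and Δp in Pa (1 kg/m² of water = 1 mm).
Layer 1015–900 hPa: Δp = 115 hPa = 11500 Pa, q̄ = 0.021 kg/kg → 0.021 × 11500 / 9.8 = 24.64 mm
Layer 900–520 hPa: Δp = 380 hPa = 38000 Pa, q̄ = 0.0072 kg/kg → 0.0072 × 38000 / 9.8 = 27.92 mm
Layer 520–250 hPa: Δp = 270 hPa = 27000 Pa, q̄ = 0.0026 kg/kg → 0.0026 × 27000 / 9.8 = 7.16 mm
PW = 24.64 + 27.92 + 7.16 = 59.72 ≈ 59.7 mm.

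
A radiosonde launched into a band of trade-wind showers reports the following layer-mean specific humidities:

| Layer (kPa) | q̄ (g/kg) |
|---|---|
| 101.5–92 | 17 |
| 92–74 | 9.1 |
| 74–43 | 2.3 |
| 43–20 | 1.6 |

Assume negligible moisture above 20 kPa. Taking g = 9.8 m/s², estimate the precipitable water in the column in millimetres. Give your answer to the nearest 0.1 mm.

Precipitable water is the column-integrated vapour mass per unit area: PW = (1/g) Σ q̄ Δp, with q in kg/kg and Δp in Pa (1 kg/m² of water = 1 mm).
Layer 101.5–92 kPa: Δp = 95 hPa = 9500 Pa, q̄ = 0.017 kg/kg → 0.017 × 9500 / 9.8 = 16.48 mm
Layer 92–74 kPa: Δp = 180 hPa = 18000 Pa, q̄ = 0.0091 kg/kg → 0.0091 × 18000 / 9.8 = 16.71 mm
Layer 74–43 kPa: Δp = 310 hPa = 31000 Pa, q̄ = 0.0023 kg/kg → 0.0023 × 31000 / 9.8 = 7.28 mm
Layer 43–20 kPa: Δp = 230 hPa = 23000 Pa, q̄ = 0.0016 kg/kg → 0.0016 × 23000 / 9.8 = 3.76 mm
PW = 16.48 + 16.71 + 7.28 + 3.76 = 44.23 ≈ 44.2 mm.

PW ≈ 44.2 mm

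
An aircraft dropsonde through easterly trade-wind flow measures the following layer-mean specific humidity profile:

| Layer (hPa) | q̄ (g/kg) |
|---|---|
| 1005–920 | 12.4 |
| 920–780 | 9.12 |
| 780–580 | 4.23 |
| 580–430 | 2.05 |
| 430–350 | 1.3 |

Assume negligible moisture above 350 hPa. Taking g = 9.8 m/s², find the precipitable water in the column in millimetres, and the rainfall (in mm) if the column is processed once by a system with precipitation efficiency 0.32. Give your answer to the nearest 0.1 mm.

Precipitable water is the column-integrated vapour mass per unit area: PW = (1/g) Σ q̄ Δp, with q in kg/kg and Δp in Pa (1 kg/m² of water = 1 mm).
Layer 1005–920 hPa: Δp = 85 hPa = 8500 Pa, q̄ = 0.0124 kg/kg → 0.0124 × 8500 / 9.8 = 10.76 mm
Layer 920–780 hPa: Δp = 140 hPa = 14000 Pa, q̄ = 0.00912 kg/kg → 0.00912 × 14000 / 9.8 = 13.03 mm
Layer 780–580 hPa: Δp = 200 hPa = 20000 Pa, q̄ = 0.00423 kg/kg → 0.00423 × 20000 / 9.8 = 8.63 mm
Layer 580–430 hPa: Δp = 150 hPa = 15000 Pa, q̄ = 0.00205 kg/kg → 0.00205 × 15000 / 9.8 = 3.14 mm
Layer 430–350 hPa: Δp = 80 hPa = 8000 Pa, q̄ = 0.0013 kg/kg → 0.0013 × 8000 / 9.8 = 1.06 mm
PW = 10.76 + 13.03 + 8.63 + 3.14 + 1.06 = 36.62 ≈ 36.6 mm.
Rainfall = ε × PW = 0.32 × 36.6 = 11.7 mm.

PW ≈ 36.6 mm; rainfall ≈ 11.7 mm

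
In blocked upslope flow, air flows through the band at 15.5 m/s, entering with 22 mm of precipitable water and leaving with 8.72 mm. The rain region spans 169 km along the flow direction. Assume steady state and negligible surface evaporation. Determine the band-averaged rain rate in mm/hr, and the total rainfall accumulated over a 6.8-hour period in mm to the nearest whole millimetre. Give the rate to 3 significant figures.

R ≈ 4.38 mm/hr; total ≈ 30 mm

Column moisture flux per unit crosswind length is F = V × PW.
Inflow: F_in = 15.5 × 22 = 341 mm·m/s
Outflow: F_out = 15.5 × 8.72 = 135.16 mm·m/s
Steady-state rate R = (F_in − F_out)/L = (341 − 135.16) / 169000 m = 1.218e-03 mm/s.
R = 1.218e-03 × 3600 = 4.38 mm/hr.
Over 6.8 h: total = 4.38 × 6.8 = 29.784 ≈ 30 mm.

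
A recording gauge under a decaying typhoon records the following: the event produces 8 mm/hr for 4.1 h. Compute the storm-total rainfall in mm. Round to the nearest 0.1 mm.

Total = Σ Rᵢ Δtᵢ = 8 × 4.1
      = 32.8 = 32.8 mm.

total ≈ 32.8 mm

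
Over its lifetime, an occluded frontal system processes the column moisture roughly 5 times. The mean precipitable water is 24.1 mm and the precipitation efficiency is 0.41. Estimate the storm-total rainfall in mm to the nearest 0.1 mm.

Each cycle deposits ε × PW = 0.41 × 24.1 = 9.881 mm.
Over 5 cycles: 5 × 9.881 = 49.4 mm.

rainfall ≈ 49.4 mm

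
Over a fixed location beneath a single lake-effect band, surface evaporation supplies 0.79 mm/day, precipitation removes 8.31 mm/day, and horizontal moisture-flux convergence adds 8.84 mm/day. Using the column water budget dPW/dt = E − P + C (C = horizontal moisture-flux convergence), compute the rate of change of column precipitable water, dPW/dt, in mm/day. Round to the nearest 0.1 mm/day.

dPW/dt ≈ 1.3 mm/day

dPW/dt = E − P + C = 0.79 − 8.31 + (8.84) = 1.3 mm/day.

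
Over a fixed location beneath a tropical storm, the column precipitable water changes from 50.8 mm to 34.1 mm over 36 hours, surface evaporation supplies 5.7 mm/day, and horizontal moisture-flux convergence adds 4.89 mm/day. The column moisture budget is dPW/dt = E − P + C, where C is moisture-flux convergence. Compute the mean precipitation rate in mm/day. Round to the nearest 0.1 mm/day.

dPW/dt = (34.1 − 50.8) mm / (36/24 day) = -11.133 mm/day.
P = E + C − dPW/dt = 5.7 + (4.89) − (-11.133) = 21.7 mm/day.

P ≈ 21.7 mm/day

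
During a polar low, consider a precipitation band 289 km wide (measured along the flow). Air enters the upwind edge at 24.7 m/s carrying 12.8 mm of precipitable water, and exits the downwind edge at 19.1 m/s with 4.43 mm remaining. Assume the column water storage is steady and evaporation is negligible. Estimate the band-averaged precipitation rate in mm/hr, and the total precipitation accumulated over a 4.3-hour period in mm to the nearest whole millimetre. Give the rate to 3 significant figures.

Column moisture flux per unit crosswind length is F = V × PW.
Inflow: F_in = 24.7 × 12.8 = 316.16 mm·m/s
Outflow: F_out = 19.1 × 4.43 = 84.613 mm·m/s
Steady-state rate R = (F_in − F_out)/L = (316.16 − 84.613) / 289000 m = 8.012e-04 mm/s.
R = 8.012e-04 × 3600 = 2.88 mm/hr.
Over 4.3 h: total = 2.88 × 4.3 = 12.384 ≈ 12 mm.

R ≈ 2.88 mm/hr; total ≈ 12 mm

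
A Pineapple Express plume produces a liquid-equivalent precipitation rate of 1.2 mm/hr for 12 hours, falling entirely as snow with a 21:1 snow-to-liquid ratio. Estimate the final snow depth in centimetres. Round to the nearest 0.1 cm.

Liquid-equivalent depth = 1.2 × 12 = 14.4 mm.
Snow depth = 14.4 mm × 21 = 302.4 mm = 30.2 cm.

snow depth ≈ 30.2 cm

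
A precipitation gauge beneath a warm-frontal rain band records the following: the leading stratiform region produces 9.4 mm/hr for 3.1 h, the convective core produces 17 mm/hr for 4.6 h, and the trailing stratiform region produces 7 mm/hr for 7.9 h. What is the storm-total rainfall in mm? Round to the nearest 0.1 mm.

Total = Σ Rᵢ Δtᵢ = 9.4 × 3.1 + 17 × 4.6 + 7 × 7.9
      = 29.14 + 78.2 + 55.3 = 162.6 mm.

total ≈ 162.6 mm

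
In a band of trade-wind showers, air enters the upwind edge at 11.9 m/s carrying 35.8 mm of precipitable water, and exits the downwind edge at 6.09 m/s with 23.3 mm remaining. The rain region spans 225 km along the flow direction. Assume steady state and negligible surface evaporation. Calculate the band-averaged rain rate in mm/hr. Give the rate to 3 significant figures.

Column moisture flux per unit crosswind length is F = V × PW.
Inflow: F_in = 11.9 × 35.8 = 426.02 mm·m/s
Outflow: F_out = 6.09 × 23.3 = 141.897 mm·m/s
Steady-state rate R = (F_in − F_out)/L = (426.02 − 141.897) / 225000 m = 1.263e-03 mm/s.
R = 1.263e-03 × 3600 = 4.55 mm/hr.

R ≈ 4.55 mm/hr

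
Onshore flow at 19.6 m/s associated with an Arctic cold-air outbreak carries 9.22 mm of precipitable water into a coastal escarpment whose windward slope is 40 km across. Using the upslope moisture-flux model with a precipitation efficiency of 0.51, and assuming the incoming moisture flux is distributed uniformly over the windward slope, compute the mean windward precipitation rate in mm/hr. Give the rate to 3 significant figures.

Incoming column moisture flux per unit ridge length: F = V × PW = 19.6 × 9.22 = 180.712 mm·m/s.
Spread over the 40 km slope with efficiency ε = 0.51: R = ε·F/W = 0.51 × 180.712 / 40000 m = 2.304e-03 mm/s.
R = 2.304e-03 × 3600 = 8.29 mm/hr.

R ≈ 8.29 mm/hr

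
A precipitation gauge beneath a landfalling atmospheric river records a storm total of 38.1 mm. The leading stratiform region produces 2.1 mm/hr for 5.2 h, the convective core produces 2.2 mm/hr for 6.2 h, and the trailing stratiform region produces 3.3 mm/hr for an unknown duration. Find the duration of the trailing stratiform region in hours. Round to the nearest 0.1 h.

duration ≈ 4.1 h

Known phases: 2.1 × 5.2 + 2.2 × 6.2 = 10.92 + 13.64 = 24.56 mm.
Remaining depth = 38.1 − 24.56 = 13.54 mm.
Duration = 13.54 / 3.3 = 4.1 h.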